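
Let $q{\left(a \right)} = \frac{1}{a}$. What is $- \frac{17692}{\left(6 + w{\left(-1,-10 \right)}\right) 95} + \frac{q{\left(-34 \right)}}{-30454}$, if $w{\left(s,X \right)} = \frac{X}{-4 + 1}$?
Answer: $- \frac{13739199619}{688564940} \approx -19.953$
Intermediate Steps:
$w{\left(s,X \right)} = - \frac{X}{3}$ ($w{\left(s,X \right)} = \frac{X}{-3} = X \left(- \frac{1}{3}\right) = - \frac{X}{3}$)
$- \frac{17692}{\left(6 + w{\left(-1,-10 \right)}\right) 95} + \frac{q{\left(-34 \right)}}{-30454} = - \frac{17692}{\left(6 - - \frac{10}{3}\right) 95} + \frac{1}{\left(-34\right) \left(-30454\right)} = - \frac{17692}{\left(6 + \frac{10}{3}\right) 95} - - \frac{1}{1035436} = - \frac{17692}{\frac{28}{3} \cdot 95} + \frac{1}{1035436} = - \frac{17692}{\frac{2660}{3}} + \frac{1}{1035436} = \left(-17692\right) \frac{3}{2660} + \frac{1}{1035436} = - \frac{13269}{665} + \frac{1}{1035436} = - \frac{13739199619}{688564940}$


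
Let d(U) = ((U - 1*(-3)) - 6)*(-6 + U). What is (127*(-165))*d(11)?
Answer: -838200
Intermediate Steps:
d(U) = (-6 + U)*(-3 + U) (d(U) = ((U + 3) - 6)*(-6 + U) = ((3 + U) - 6)*(-6 + U) = (-3 + U)*(-6 + U) = (-6 + U)*(-3 + U))
(127*(-165))*d(11) = (127*(-165))*(18 + 11**2 - 9*11) = -20955*(18 + 121 - 99) = -20955*40 = -838200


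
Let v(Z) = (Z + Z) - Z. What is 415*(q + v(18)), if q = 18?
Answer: 14940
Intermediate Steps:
v(Z) = Z (v(Z) = 2*Z - Z = Z)
415*(q + v(18)) = 415*(18 + 18) = 415*36 = 14940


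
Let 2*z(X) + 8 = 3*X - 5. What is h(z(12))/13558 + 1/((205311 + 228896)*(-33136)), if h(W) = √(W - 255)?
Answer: -1/14387883152 + I*√974/27116 ≈ -6.9503e-11 + 0.0011509*I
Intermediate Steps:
z(X) = -13/2 + 3*X/2 (z(X) = -4 + (3*X - 5)/2 = -4 + (-5 + 3*X)/2 = -4 + (-5/2 + 3*X/2) = -13/2 + 3*X/2)
h(W) = √(-255 + W)
h(z(12))/13558 + 1/((205311 + 228896)*(-33136)) = √(-255 + (-13/2 + (3/2)*12))/13558 + 1/((205311 + 228896)*(-33136)) = √(-255 + (-13/2 + 18))*(1/13558) - 1/33136/434207 = √(-255 + 23/2)*(1/13558) + (1/434207)*(-1/33136) = √(-487/2)*(1/13558) - 1/14387883152 = (I*√974/2)*(1/13558) - 1/14387883152 = I*√974/27116 - 1/14387883152 = -1/14387883152 + I*√974/27116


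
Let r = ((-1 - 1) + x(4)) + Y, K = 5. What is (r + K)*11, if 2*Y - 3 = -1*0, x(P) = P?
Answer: 187/2 ≈ 93.500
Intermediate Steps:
Y = 3/2 (Y = 3/2 + (-1*0)/2 = 3/2 + (½)*0 = 3/2 + 0 = 3/2 ≈ 1.5000)
r = 7/2 (r = ((-1 - 1) + 4) + 3/2 = (-2 + 4) + 3/2 = 2 + 3/2 = 7/2 ≈ 3.5000)
(r + K)*11 = (7/2 + 5)*11 = (17/2)*11 = 187/2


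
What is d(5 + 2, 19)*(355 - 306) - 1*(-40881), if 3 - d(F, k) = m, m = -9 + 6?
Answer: 41175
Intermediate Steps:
m = -3
d(F, k) = 6 (d(F, k) = 3 - 1*(-3) = 3 + 3 = 6)
d(5 + 2, 19)*(355 - 306) - 1*(-40881) = 6*(355 - 306) - 1*(-40881) = 6*49 + 40881 = 294 + 40881 = 41175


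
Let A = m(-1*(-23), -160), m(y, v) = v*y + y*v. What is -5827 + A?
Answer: -13187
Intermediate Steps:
m(y, v) = 2*v*y (m(y, v) = v*y + v*y = 2*v*y)
A = -7360 (A = 2*(-160)*(-1*(-23)) = 2*(-160)*23 = -7360)
-5827 + A = -5827 - 7360 = -13187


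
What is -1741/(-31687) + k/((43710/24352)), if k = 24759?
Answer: 3184192669921/230839795 ≈ 13794.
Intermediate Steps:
-1741/(-31687) + k/((43710/24352)) = -1741/(-31687) + 24759/((43710/24352)) = -1741*(-1/31687) + 24759/((43710*(1/24352))) = 1741/31687 + 24759/(21855/12176) = 1741/31687 + 24759*(12176/21855) = 1741/31687 + 100488528/7285 = 3184192669921/230839795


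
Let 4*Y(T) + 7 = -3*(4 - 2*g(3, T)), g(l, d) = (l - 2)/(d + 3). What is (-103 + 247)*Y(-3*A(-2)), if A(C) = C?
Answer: -660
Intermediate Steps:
g(l, d) = (-2 + l)/(3 + d)
Y(T) = -19/4 + 3/(2*(3 + T)) (Y(T) = -7/4 + (-3*(4 - 2*(-2 + 3)/(3 + T)))/4 = -7/4 + (-3*(4 - 2/(3 + T)))/4 = -7/4 + (-12 + 6/(3 + T))/4 = -7/4 + (-3 + 3/(2*(3 + T))) = -19/4 + 3/(2*(3 + T)))
(-103 + 247)*Y(-3*A(-2)) = (-103 + 247)*((-51 - (-57)*(-2))/(4*(3 - 3*(-2)))) = 144*((-51 - 19*6)/(4*(3 + 6))) = 144*((¼)*(-51 - 114)/9) = 144*((¼)*(⅑)*(-165)) = 144*(-55/12) = -660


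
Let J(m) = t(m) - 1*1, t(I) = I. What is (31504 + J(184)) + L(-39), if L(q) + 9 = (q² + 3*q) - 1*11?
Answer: 33071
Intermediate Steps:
J(m) = -1 + m (J(m) = m - 1*1 = m - 1 = -1 + m)
L(q) = -20 + q² + 3*q (L(q) = -9 + ((q² + 3*q) - 1*11) = -9 + ((q² + 3*q) - 11) = -9 + (-11 + q² + 3*q) = -20 + q² + 3*q)
(31504 + J(184)) + L(-39) = (31504 + (-1 + 184)) + (-20 + (-39)² + 3*(-39)) = (31504 + 183) + (-20 + 1521 - 117) = 31687 + 1384 = 33071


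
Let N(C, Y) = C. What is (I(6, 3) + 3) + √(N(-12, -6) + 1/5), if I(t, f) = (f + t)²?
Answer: 84 + I*√295/5 ≈ 84.0 + 3.4351*I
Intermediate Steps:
(I(6, 3) + 3) + √(N(-12, -6) + 1/5) = ((3 + 6)² + 3) + √(-12 + 1/5) = (9² + 3) + √(-12 + ⅕) = (81 + 3) + √(-59/5) = 84 + I*√295/5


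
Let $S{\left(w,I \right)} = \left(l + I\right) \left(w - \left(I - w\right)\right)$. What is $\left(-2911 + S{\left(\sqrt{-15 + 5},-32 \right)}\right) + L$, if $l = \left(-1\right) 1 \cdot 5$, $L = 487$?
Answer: $-3608 - 74 i \sqrt{10} \approx -3608.0 - 234.01 i$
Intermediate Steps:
$l = -5$ ($l = \left(-1\right) 5 = -5$)
$S{\left(w,I \right)} = \left(-5 + I\right) \left(- I + 2 w\right)$ ($S{\left(w,I \right)} = \left(-5 + I\right) \left(w - \left(I - w\right)\right) = \left(-5 + I\right) \left(- I + 2 w\right)$)
$\left(-2911 + S{\left(\sqrt{-15 + 5},-32 \right)}\right) + L = \left(-2911 + \left(- \left(-32\right)^{2} - 10 \sqrt{-15 + 5} + 5 \left(-32\right) + 2 \left(-32\right) \sqrt{-15 + 5}\right)\right) + 487 = \left(-2911 - \left(1184 + 74 i \sqrt{10}\right)\right) + 487 = \left(-4095 - 74 i \sqrt{10}\right) + 487 = -3608 - 74 i \sqrt{10}$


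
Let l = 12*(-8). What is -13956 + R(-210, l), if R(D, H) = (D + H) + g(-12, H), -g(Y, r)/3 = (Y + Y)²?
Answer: -15990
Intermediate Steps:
l = -96
g(Y, r) = -12*Y² (g(Y, r) = -3*(Y + Y)² = -3*4*Y² = -12*Y²)
R(D, H) = -1728 + D + H (R(D, H) = (D + H) - 12*(-12)² = (D + H) - 12*144 = (D + H) - 1728 = -1728 + D + H)
-13956 + R(-210, l) = -13956 + (-1728 - 210 - 96) = -13956 - 2034 = -15990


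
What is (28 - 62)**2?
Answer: 1156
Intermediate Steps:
(28 - 62)**2 = (-34)**2 = 1156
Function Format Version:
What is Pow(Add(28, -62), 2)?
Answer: 1156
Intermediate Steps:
Pow(Add(28, -62), 2) = Pow(-34, 2) = 1156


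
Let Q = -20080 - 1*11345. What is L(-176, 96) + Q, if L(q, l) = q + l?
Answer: -31505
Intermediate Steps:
L(q, l) = l + q
Q = -31425 (Q = -20080 - 11345 = -31425)
L(-176, 96) + Q = (96 - 176) - 31425 = -80 - 31425 = -31505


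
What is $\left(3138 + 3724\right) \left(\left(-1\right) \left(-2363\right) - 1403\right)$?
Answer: $6587520$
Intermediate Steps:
$\left(3138 + 3724\right) \left(\left(-1\right) \left(-2363\right) - 1403\right) = 6862 \left(2363 - 1403\right) = 6862 \cdot 960 = 6587520$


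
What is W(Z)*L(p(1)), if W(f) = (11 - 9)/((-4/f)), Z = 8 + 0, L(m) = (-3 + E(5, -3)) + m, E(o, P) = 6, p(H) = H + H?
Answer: -20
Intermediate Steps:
p(H) = 2*H
L(m) = 3 + m (L(m) = (-3 + 6) + m = 3 + m)
Z = 8
W(f) = -f/2 (W(f) = 2*(-f/4) = -f/2)
W(Z)*L(p(1)) = (-½*8)*(3 + 2*1) = -4*(3 + 2) = -4*5 = -20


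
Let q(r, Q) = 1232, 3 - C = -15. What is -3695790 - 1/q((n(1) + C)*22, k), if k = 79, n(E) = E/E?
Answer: -4553213281/1232 ≈ -3.6958e+6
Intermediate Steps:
C = 18 (C = 3 - 1*(-15) = 3 + 15 = 18)
n(E) = 1
-3695790 - 1/q((n(1) + C)*22, k) = -3695790 - 1/1232 = -4553213281/1232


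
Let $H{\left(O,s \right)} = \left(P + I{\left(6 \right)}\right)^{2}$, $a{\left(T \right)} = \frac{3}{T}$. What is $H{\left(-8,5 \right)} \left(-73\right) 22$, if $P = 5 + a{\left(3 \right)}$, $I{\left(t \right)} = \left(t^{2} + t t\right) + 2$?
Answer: $-10278400$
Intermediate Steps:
$I{\left(t \right)} = 2 + 2 t^{2}$ ($I{\left(t \right)} = \left(t^{2} + t^{2}\right) + 2 = 2 t^{2} + 2 = 2 + 2 t^{2}$)
$P = 6$ ($P = 5 + \frac{3}{3} = 5 + 3 \cdot \frac{1}{3} = 5 + 1 = 6$)
$H{\left(O,s \right)} = 6400$ ($H{\left(O,s \right)} = \left(6 + \left(2 + 2 \cdot 6^{2}\right)\right)^{2} = \left(6 + \left(2 + 2 \cdot 36\right)\right)^{2} = \left(6 + \left(2 + 72\right)\right)^{2} = \left(6 + 74\right)^{2} = 80^{2} = 6400$)
$H{\left(-8,5 \right)} \left(-73\right) 22 = 6400 \left(-73\right) 22 = \left(-467200\right) 22 = -10278400$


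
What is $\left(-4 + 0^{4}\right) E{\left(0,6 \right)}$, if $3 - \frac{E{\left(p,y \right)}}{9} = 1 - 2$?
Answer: $-144$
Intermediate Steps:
$E{\left(p,y \right)} = 36$ ($E{\left(p,y \right)} = 27 - 9 \left(1 - 2\right) = 27 - -9 = 27 + 9 = 36$)
$\left(-4 + 0^{4}\right) E{\left(0,6 \right)} = \left(-4 + 0^{4}\right) 36 = \left(-4 + 0\right) 36 = \left(-4\right) 36 = -144$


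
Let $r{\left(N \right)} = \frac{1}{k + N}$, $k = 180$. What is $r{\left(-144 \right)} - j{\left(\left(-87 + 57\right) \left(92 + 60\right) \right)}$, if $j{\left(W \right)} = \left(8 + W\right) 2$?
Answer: $\frac{327745}{36} \approx 9104.0$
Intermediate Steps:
$r{\left(N \right)} = \frac{1}{180 + N}$
$j{\left(W \right)} = 16 + 2 W$
$r{\left(-144 \right)} - j{\left(\left(-87 + 57\right) \left(92 + 60\right) \right)} = \frac{1}{180 - 144} - \left(16 + 2 \left(-87 + 57\right) \left(92 + 60\right)\right) = \frac{1}{36} - \left(16 + 2 \left(\left(-30\right) 152\right)\right) = \frac{1}{36} - \left(16 + 2 \left(-4560\right)\right) = \frac{1}{36} - \left(16 - 9120\right) = \frac{1}{36} - -9104 = \frac{1}{36} + 9104 = \frac{327745}{36}$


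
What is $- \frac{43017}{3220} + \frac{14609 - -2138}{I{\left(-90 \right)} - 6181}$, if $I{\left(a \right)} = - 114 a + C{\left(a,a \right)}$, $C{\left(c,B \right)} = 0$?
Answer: $- \frac{121541003}{13134380} \approx -9.2536$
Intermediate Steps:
$I{\left(a \right)} = - 114 a$ ($I{\left(a \right)} = - 114 a + 0 = - 114 a$)
$- \frac{43017}{3220} + \frac{14609 - -2138}{I{\left(-90 \right)} - 6181} = - \frac{43017}{3220} + \frac{14609 - -2138}{\left(-114\right) \left(-90\right) - 6181} = \left(-43017\right) \frac{1}{3220} + \frac{14609 + 2138}{10260 - 6181} = - \frac{43017}{3220} + \frac{16747}{4079} = - \frac{121541003}{13134380}$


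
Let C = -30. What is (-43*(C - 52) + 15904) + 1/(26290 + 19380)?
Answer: 887368101/45670 ≈ 19430.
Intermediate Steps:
(-43*(C - 52) + 15904) + 1/(26290 + 19380) = (-43*(-30 - 52) + 15904) + 1/(26290 + 19380) = (-43*(-82) + 15904) + 1/45670 = (3526 + 15904) + 1/45670 = 19430 + 1/45670 = 887368101/45670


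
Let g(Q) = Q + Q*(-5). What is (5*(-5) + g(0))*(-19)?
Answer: 475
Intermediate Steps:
g(Q) = -4*Q (g(Q) = Q - 5*Q = -4*Q)
(5*(-5) + g(0))*(-19) = (5*(-5) - 4*0)*(-19) = (-25 + 0)*(-19) = -25*(-19) = 475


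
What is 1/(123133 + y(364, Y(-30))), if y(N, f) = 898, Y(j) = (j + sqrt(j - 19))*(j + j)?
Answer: 1/124031 ≈ 8.0625e-6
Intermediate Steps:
Y(j) = 2*j*(j + sqrt(-19 + j)) (Y(j) = (j + sqrt(-19 + j))*(2*j) = 2*j*(j + sqrt(-19 + j)))
1/(123133 + y(364, Y(-30))) = 1/(123133 + 898) = 1/124031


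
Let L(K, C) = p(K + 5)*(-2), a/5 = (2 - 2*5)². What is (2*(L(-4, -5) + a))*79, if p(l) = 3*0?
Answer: 50560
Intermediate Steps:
p(l) = 0
a = 320 (a = 5*(2 - 2*5)² = 5*(2 - 10)² = 5*(-8)² = 5*64 = 320)
L(K, C) = 0 (L(K, C) = 0*(-2) = 0)
(2*(L(-4, -5) + a))*79 = (2*(0 + 320))*79 = (2*320)*79 = 640*79 = 50560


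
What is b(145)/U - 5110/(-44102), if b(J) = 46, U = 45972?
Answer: 59236403/506864286 ≈ 0.11687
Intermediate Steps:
b(145)/U - 5110/(-44102) = 46/45972 - 5110/(-44102) = 46*(1/45972) - 5110*(-1/44102) = 23/22986 + 2555/22051 = 59236403/506864286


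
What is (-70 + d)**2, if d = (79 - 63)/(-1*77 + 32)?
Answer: 10023556/2025 ≈ 4949.9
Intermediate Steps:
d = -16/45 (d = 16/(-77 + 32) = 16/(-45) = 16*(-1/45) = -16/45 ≈ -0.35556)
(-70 + d)**2 = (-70 - 16/45)**2 = (-3166/45)**2 = 10023556/2025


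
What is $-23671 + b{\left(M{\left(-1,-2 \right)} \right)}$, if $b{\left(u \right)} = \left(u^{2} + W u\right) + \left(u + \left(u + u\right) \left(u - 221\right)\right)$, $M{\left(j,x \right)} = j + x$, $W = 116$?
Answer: $-22669$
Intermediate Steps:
$b{\left(u \right)} = u^{2} + 117 u + 2 u \left(-221 + u\right)$ ($b{\left(u \right)} = \left(u^{2} + 116 u\right) + \left(u + \left(u + u\right) \left(u - 221\right)\right) = \left(u^{2} + 116 u\right) + \left(u + 2 u \left(-221 + u\right)\right) = u^{2} + 117 u + 2 u \left(-221 + u\right)$)
$-23671 + b{\left(M{\left(-1,-2 \right)} \right)} = -23671 + \left(-1 - 2\right) \left(-325 + 3 \left(-1 - 2\right)\right) = -23671 - 3 \left(-325 + 3 \left(-3\right)\right) = -23671 - 3 \left(-325 - 9\right) = -23671 - -1002 = -23671 + 1002 = -22669$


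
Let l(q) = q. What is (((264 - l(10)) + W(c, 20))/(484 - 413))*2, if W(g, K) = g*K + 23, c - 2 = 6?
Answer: 874/71 ≈ 12.310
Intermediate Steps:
c = 8 (c = 2 + 6 = 8)
W(g, K) = 23 + K*g (W(g, K) = K*g + 23 = 23 + K*g)
(((264 - l(10)) + W(c, 20))/(484 - 413))*2 = (((264 - 1*10) + (23 + 20*8))/(484 - 413))*2 = (((264 - 10) + (23 + 160))/71)*2 = ((254 + 183)*(1/71))*2 = (437*(1/71))*2 = (437/71)*2 = 874/71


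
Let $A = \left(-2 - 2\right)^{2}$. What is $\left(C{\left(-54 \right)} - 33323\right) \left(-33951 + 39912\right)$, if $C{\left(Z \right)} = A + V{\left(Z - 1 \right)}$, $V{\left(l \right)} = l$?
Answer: $-198870882$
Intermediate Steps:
$A = 16$ ($A = \left(-4\right)^{2} = 16$)
$C{\left(Z \right)} = 15 + Z$ ($C{\left(Z \right)} = 16 + \left(Z - 1\right) = 16 + \left(-1 + Z\right) = 15 + Z$)
$\left(C{\left(-54 \right)} - 33323\right) \left(-33951 + 39912\right) = \left(\left(15 - 54\right) - 33323\right) \left(-33951 + 39912\right) = \left(-39 - 33323\right) 5961 = \left(-33362\right) 5961 = -198870882$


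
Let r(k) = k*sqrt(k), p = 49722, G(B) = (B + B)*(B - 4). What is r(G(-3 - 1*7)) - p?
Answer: -49722 + 560*sqrt(70) ≈ -45037.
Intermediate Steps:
G(B) = 2*B*(-4 + B) (G(B) = (2*B)*(-4 + B) = 2*B*(-4 + B))
r(k) = k**(3/2)
r(G(-3 - 1*7)) - p = (2*(-3 - 1*7)*(-4 + (-3 - 1*7)))**(3/2) - 1*49722 = (2*(-3 - 7)*(-4 + (-3 - 7)))**(3/2) - 49722 = (2*(-10)*(-4 - 10))**(3/2) - 49722 = (2*(-10)*(-14))**(3/2) - 49722 = 280**(3/2) - 49722 = 560*sqrt(70) - 49722 = -49722 + 560*sqrt(70)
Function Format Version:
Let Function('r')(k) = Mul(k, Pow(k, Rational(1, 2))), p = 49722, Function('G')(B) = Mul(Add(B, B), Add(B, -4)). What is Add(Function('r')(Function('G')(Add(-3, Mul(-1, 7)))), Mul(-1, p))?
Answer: Add(-49722, Mul(560, Pow(70, Rational(1, 2)))) ≈ -45037.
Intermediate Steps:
Function('G')(B) = Mul(2, B, Add(-4, B)) (Function('G')(B) = Mul(Mul(2, B), Add(-4, B)) = Mul(2, B, Add(-4, B)))
Function('r')(k) = Pow(k, Rational(3, 2))
Add(Function('r')(Function('G')(Add(-3, Mul(-1, 7)))), Mul(-1, p)) = Add(Pow(Mul(2, Add(-3, Mul(-1, 7)), Add(-4, Add(-3, Mul(-1, 7)))), Rational(3, 2)), Mul(-1, 49722)) = Add(Pow(Mul(2, Add(-3, -7), Add(-4, Add(-3, -7))), Rational(3, 2)), -49722) = Add(Pow(Mul(2, -10, Add(-4, -10)), Rational(3, 2)), -49722) = Add(Pow(Mul(2, -10, -14), Rational(3, 2)), -49722) = Add(Pow(280, Rational(3, 2)), -49722) = Add(Mul(560, Pow(70, Rational(1, 2))), -49722) = Add(-49722, Mul(560, Pow(70, Rational(1, 2))))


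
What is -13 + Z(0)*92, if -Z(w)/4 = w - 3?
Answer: 1091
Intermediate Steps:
Z(w) = 12 - 4*w (Z(w) = -4*(w - 3) = -4*(-3 + w) = 12 - 4*w)
-13 + Z(0)*92 = -13 + (12 - 4*0)*92 = -13 + (12 + 0)*92 = -13 + 12*92 = -13 + 1104 = 1091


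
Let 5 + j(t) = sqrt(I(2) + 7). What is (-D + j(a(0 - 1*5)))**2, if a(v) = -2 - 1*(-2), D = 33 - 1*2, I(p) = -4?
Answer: (36 - sqrt(3))**2 ≈ 1174.3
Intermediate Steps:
D = 31 (D = 33 - 2 = 31)
a(v) = 0 (a(v) = -2 + 2 = 0)
j(t) = -5 + sqrt(3) (j(t) = -5 + sqrt(-4 + 7) = -5 + sqrt(3))
(-D + j(a(0 - 1*5)))**2 = (-1*31 + (-5 + sqrt(3)))**2 = (-31 + (-5 + sqrt(3)))**2 = (-36 + sqrt(3))**2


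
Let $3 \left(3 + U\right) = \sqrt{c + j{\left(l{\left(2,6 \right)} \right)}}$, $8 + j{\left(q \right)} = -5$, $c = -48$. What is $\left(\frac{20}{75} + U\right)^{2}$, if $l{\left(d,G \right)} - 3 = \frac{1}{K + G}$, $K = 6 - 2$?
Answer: $\frac{52}{75} - \frac{82 i \sqrt{61}}{45} \approx 0.69333 - 14.232 i$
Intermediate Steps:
$K = 4$ ($K = 6 - 2 = 4$)
$l{\left(d,G \right)} = 3 + \frac{1}{4 + G}$
$j{\left(q \right)} = -13$ ($j{\left(q \right)} = -8 - 5 = -13$)
$U = -3 + \frac{i \sqrt{61}}{3}$ ($U = -3 + \frac{\sqrt{-48 - 13}}{3} = -3 + \frac{\sqrt{-61}}{3} = -3 + \frac{i \sqrt{61}}{3} \approx -3.0 + 2.6034 i$)
$\left(\frac{20}{75} + U\right)^{2} = \left(\frac{20}{75} - \left(3 - \frac{i \sqrt{61}}{3}\right)\right)^{2} = \left(20 \cdot \frac{1}{75} - \left(3 - \frac{i \sqrt{61}}{3}\right)\right)^{2} = \left(\frac{4}{15} - \left(3 - \frac{i \sqrt{61}}{3}\right)\right)^{2} = \left(- \frac{41}{15} + \frac{i \sqrt{61}}{3}\right)^{2}$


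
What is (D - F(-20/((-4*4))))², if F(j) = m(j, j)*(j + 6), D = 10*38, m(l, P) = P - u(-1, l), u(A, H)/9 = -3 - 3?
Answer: 108241/256 ≈ 422.82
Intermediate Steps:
u(A, H) = -54 (u(A, H) = 9*(-3 - 3) = 9*(-6) = -54)
m(l, P) = 54 + P (m(l, P) = P - 1*(-54) = P + 54 = 54 + P)
D = 380
F(j) = (6 + j)*(54 + j) (F(j) = (54 + j)*(j + 6) = (54 + j)*(6 + j) = (6 + j)*(54 + j))
(D - F(-20/((-4*4))))² = (380 - (6 - 20/((-4*4)))*(54 - 20/((-4*4))))² = (380 - (6 - 20/(-16))*(54 - 20/(-16)))² = (380 - (6 - 20*(-1/16))*(54 - 20*(-1/16)))² = (380 - (6 + 5/4)*(54 + 5/4))² = (380 - 29*221/(4*4))² = (380 - 1*6409/16)² = (380 - 6409/16)² = (-329/16)² = 108241/256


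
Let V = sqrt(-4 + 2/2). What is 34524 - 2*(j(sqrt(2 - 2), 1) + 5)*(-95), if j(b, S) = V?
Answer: 35474 + 190*I*sqrt(3) ≈ 35474.0 + 329.09*I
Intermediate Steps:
V = I*sqrt(3) (V = sqrt(-4 + 2*(1/2)) = sqrt(-4 + 1) = sqrt(-3) = I*sqrt(3) ≈ 1.732*I)
j(b, S) = I*sqrt(3)
34524 - 2*(j(sqrt(2 - 2), 1) + 5)*(-95) = 34524 - 2*(I*sqrt(3) + 5)*(-95) = 34524 - 2*(5 + I*sqrt(3))*(-95) = 34524 - (10 + 2*I*sqrt(3))*(-95) = 34524 - (-950 - 190*I*sqrt(3)) = 34524 + (950 + 190*I*sqrt(3)) = 35474 + 190*I*sqrt(3)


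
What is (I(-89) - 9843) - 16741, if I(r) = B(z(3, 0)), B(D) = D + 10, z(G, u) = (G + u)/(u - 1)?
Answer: -26577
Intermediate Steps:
z(G, u) = (G + u)/(-1 + u)
B(D) = 10 + D
I(r) = 7 (I(r) = 10 + (3 + 0)/(-1 + 0) = 10 + 3/(-1) = 10 - 1*3 = 10 - 3 = 7)
(I(-89) - 9843) - 16741 = (7 - 9843) - 16741 = -9836 - 16741 = -26577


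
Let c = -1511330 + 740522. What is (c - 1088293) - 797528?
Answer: -2656629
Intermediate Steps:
c = -770808
(c - 1088293) - 797528 = (-770808 - 1088293) - 797528 = -1859101 - 797528 = -2656629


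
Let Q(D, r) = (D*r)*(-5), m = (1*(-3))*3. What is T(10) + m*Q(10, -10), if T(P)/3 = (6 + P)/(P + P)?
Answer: -22488/5 ≈ -4497.6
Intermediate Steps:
m = -9 (m = -3*3 = -9)
T(P) = 3*(6 + P)/(2*P) (T(P) = 3*((6 + P)/(P + P)) = 3*((6 + P)/((2*P))) = 3*((6 + P)*(1/(2*P))) = 3*((6 + P)/(2*P)) = 3*(6 + P)/(2*P))
Q(D, r) = -5*D*r
T(10) + m*Q(10, -10) = (3/2 + 9/10) - (-45)*10*(-10) = (3/2 + 9*(1/10)) - 9*500 = (3/2 + 9/10) - 4500 = 12/5 - 4500 = -22488/5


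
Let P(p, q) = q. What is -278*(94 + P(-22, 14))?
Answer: -30024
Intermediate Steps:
-278*(94 + P(-22, 14)) = -278*(94 + 14) = -278*108 = -30024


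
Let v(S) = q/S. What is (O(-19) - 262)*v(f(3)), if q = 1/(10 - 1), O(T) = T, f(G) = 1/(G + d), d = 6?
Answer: -281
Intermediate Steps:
f(G) = 1/(6 + G) (f(G) = 1/(G + 6) = 1/(6 + G))
q = ⅑ (q = 1/9 = ⅑ ≈ 0.11111)
v(S) = 1/(9*S)
(O(-19) - 262)*v(f(3)) = (-19 - 262)*(1/(9*(1/(6 + 3)))) = -281/(9*(1/9)) = -281/(9*⅑) = -281*9/9 = -281*1 = -281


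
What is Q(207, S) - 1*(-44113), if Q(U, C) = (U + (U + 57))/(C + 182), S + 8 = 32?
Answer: 9087749/206 ≈ 44115.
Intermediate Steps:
S = 24 (S = -8 + 32 = 24)
Q(U, C) = (57 + 2*U)/(182 + C) (Q(U, C) = (U + (57 + U))/(182 + C) = (57 + 2*U)/(182 + C))
Q(207, S) - 1*(-44113) = (57 + 2*207)/(182 + 24) - 1*(-44113) = (57 + 414)/206 + 44113 = (1/206)*471 + 44113 = 471/206 + 44113 = 9087749/206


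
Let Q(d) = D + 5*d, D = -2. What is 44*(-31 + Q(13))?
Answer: 1408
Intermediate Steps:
Q(d) = -2 + 5*d
44*(-31 + Q(13)) = 44*(-31 + (-2 + 5*13)) = 44*(-31 + (-2 + 65)) = 44*(-31 + 63) = 44*32 = 1408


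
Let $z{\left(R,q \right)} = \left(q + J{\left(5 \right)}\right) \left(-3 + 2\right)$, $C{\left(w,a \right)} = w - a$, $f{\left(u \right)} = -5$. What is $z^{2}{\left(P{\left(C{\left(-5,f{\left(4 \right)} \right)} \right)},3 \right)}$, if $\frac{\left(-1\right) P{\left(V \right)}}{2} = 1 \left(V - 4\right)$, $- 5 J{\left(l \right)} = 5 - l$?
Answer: $9$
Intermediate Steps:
$J{\left(l \right)} = -1 + \frac{l}{5}$ ($J{\left(l \right)} = - \frac{5 - l}{5} = -1 + \frac{l}{5}$)
$P{\left(V \right)} = 8 - 2 V$ ($P{\left(V \right)} = - 2 \cdot 1 \left(V - 4\right) = - 2 \cdot 1 \left(-4 + V\right) = - 2 \left(-4 + V\right) = 8 - 2 V$)
$z{\left(R,q \right)} = - q$ ($z{\left(R,q \right)} = \left(q + \left(-1 + \frac{1}{5} \cdot 5\right)\right) \left(-3 + 2\right) = \left(q + \left(-1 + 1\right)\right) \left(-1\right) = \left(q + 0\right) \left(-1\right) = q \left(-1\right) = - q$)
$z^{2}{\left(P{\left(C{\left(-5,f{\left(4 \right)} \right)} \right)},3 \right)} = \left(\left(-1\right) 3\right)^{2} = \left(-3\right)^{2} = 9$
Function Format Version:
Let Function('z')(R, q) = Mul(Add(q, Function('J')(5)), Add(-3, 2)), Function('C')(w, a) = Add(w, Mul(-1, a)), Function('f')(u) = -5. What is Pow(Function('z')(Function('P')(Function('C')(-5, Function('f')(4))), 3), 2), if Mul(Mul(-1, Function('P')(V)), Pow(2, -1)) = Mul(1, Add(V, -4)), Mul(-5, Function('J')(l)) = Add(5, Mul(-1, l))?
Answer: 9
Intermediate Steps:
Function('J')(l) = Add(-1, Mul(Rational(1, 5), l)) (Function('J')(l) = Mul(Rational(-1, 5), Add(5, Mul(-1, l))) = Add(-1, Mul(Rational(1, 5), l)))
Function('P')(V) = Add(8, Mul(-2, V)) (Function('P')(V) = Mul(-2, Mul(1, Add(V, -4))) = Mul(-2, Mul(1, Add(-4, V))) = Mul(-2, Add(-4, V)) = Add(8, Mul(-2, V)))
Function('z')(R, q) = Mul(-1, q) (Function('z')(R, q) = Mul(Add(q, Add(-1, Mul(Rational(1, 5), 5))), Add(-3, 2)) = Mul(Add(q, Add(-1, 1)), -1) = Mul(Add(q, 0), -1) = Mul(q, -1) = Mul(-1, q))
Pow(Function('z')(Function('P')(Function('C')(-5, Function('f')(4))), 3), 2) = Pow(Mul(-1, 3), 2) = Pow(-3, 2) = 9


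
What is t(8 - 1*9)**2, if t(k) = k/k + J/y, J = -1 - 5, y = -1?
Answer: 49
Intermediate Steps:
J = -6
t(k) = 7 (t(k) = k/k - 6/(-1) = 1 - 6*(-1) = 1 + 6 = 7)
t(8 - 1*9)**2 = 7**2 = 49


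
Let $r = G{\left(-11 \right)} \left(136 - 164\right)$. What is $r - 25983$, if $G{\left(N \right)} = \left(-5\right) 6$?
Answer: $-25143$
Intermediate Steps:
$G{\left(N \right)} = -30$
$r = 840$ ($r = - 30 \left(136 - 164\right) = \left(-30\right) \left(-28\right) = 840$)
$r - 25983 = 840 - 25983 = -25143$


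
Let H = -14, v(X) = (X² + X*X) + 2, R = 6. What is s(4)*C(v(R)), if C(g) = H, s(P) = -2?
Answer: 28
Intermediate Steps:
v(X) = 2 + 2*X² (v(X) = (X² + X²) + 2 = 2*X² + 2 = 2 + 2*X²)
C(g) = -14
s(4)*C(v(R)) = -2*(-14) = 28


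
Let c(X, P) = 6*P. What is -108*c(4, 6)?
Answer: -3888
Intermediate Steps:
-108*c(4, 6) = -648*6 = -108*36 = -3888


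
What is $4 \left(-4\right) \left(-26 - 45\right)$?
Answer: $1136$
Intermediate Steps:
$4 \left(-4\right) \left(-26 - 45\right) = \left(-16\right) \left(-71\right) = 1136$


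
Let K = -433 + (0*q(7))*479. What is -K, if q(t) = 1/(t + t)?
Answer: 433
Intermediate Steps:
q(t) = 1/(2*t)
K = -433 (K = -433 + (0*((½)/7))*479 = -433 + (0*((½)*(⅐)))*479 = -433 + (0*(1/14))*479 = -433 + 0*479 = -433 + 0 = -433)
-K = -1*(-433) = 433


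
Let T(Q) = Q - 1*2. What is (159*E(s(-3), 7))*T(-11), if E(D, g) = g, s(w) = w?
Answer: -14469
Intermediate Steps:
T(Q) = -2 + Q (T(Q) = Q - 2 = -2 + Q)
(159*E(s(-3), 7))*T(-11) = (159*7)*(-2 - 11) = 1113*(-13) = -14469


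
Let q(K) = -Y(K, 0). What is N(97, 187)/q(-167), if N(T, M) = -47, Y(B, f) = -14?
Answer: -47/14 ≈ -3.3571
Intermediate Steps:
q(K) = 14 (q(K) = -1*(-14) = 14)
N(97, 187)/q(-167) = -47/14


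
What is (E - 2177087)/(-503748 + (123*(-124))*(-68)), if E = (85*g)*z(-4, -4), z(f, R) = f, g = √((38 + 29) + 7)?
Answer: -2177087/533388 - 85*√74/133347 ≈ -4.0871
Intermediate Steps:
g = √74 (g = √(67 + 7) = √74 ≈ 8.6023)
E = -340*√74 (E = (85*√74)*(-4) = -340*√74 ≈ -2924.8)
(E - 2177087)/(-503748 + (123*(-124))*(-68)) = (-340*√74 - 2177087)/(-503748 + (123*(-124))*(-68)) = (-2177087 - 340*√74)/(-503748 - 15252*(-68)) = (-2177087 - 340*√74)/(-503748 + 1037136) = (-2177087 - 340*√74)/533388 = (-2177087 - 340*√74)*(1/533388) = -2177087/533388 - 85*√74/133347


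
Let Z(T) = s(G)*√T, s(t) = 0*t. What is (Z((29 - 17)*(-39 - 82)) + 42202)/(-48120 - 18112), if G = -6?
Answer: -21101/33116 ≈ -0.63718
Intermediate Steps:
s(t) = 0
Z(T) = 0 (Z(T) = 0*√T = 0)
(Z((29 - 17)*(-39 - 82)) + 42202)/(-48120 - 18112) = (0 + 42202)/(-48120 - 18112) = 42202/(-66232) = 42202*(-1/66232) = -21101/33116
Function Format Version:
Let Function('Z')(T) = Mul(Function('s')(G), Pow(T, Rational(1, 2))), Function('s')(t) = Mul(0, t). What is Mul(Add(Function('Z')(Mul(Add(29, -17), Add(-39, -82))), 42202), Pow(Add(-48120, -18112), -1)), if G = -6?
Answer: Rational(-21101, 33116) ≈ -0.63718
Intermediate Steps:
Function('s')(t) = 0
Function('Z')(T) = 0 (Function('Z')(T) = Mul(0, Pow(T, Rational(1, 2))) = 0)
Mul(Add(Function('Z')(Mul(Add(29, -17), Add(-39, -82))), 42202), Pow(Add(-48120, -18112), -1)) = Mul(Add(0, 42202), Pow(Add(-48120, -18112), -1)) = Mul(42202, Pow(-66232, -1)) = Mul(42202, Rational(-1, 66232)) = Rational(-21101, 33116)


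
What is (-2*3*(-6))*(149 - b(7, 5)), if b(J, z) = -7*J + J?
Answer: 6876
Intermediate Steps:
b(J, z) = -6*J
(-2*3*(-6))*(149 - b(7, 5)) = (-2*3*(-6))*(149 - (-6)*7) = (-6*(-6))*(149 - 1*(-42)) = 36*(149 + 42) = 36*191 = 6876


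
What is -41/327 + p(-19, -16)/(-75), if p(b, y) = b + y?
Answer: 186/545 ≈ 0.34128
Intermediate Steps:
-41/327 + p(-19, -16)/(-75) = -41/327 + (-19 - 16)/(-75) = -41*1/327 - 35*(-1/75) = -41/327 + 7/15 = 186/545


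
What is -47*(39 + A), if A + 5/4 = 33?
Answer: -13301/4 ≈ -3325.3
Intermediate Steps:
A = 127/4 (A = -5/4 + 33 = 127/4 ≈ 31.750)
-47*(39 + A) = -47*(39 + 127/4) = -47*283/4 = -13301/4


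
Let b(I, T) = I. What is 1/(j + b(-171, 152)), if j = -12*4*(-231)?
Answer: 1/10917 ≈ 9.1600e-5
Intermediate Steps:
j = 11088 (j = -48*(-231) = 11088)
1/(j + b(-171, 152)) = 1/(11088 - 171) = 1/10917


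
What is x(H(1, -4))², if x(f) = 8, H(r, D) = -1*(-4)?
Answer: 64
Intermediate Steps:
H(r, D) = 4
x(H(1, -4))² = 8² = 64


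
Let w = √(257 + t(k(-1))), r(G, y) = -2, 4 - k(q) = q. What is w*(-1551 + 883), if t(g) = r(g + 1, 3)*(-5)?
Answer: -668*√267 ≈ -10915.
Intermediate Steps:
k(q) = 4 - q
t(g) = 10 (t(g) = -2*(-5) = 10)
w = √267 (w = √(257 + 10) = √267 ≈ 16.340)
w*(-1551 + 883) = √267*(-1551 + 883) = √267*(-668) = -668*√267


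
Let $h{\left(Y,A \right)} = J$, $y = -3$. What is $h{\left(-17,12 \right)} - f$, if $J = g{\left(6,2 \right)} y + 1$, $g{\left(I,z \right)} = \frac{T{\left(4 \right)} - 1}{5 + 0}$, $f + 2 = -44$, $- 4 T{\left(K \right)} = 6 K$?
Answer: $\frac{256}{5} \approx 51.2$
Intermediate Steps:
$T{\left(K \right)} = - \frac{3 K}{2}$ ($T{\left(K \right)} = - \frac{6 K}{4} = - \frac{3 K}{2}$)
$f = -46$ ($f = -2 - 44 = -46$)
$g{\left(I,z \right)} = - \frac{7}{5}$ ($g{\left(I,z \right)} = \frac{\left(- \frac{3}{2}\right) 4 - 1}{5 + 0} = \frac{-6 - 1}{5} = \left(-7\right) \frac{1}{5} = - \frac{7}{5}$)
$J = \frac{26}{5}$ ($J = \left(- \frac{7}{5}\right) \left(-3\right) + 1 = \frac{21}{5} + 1 = \frac{26}{5} \approx 5.2$)
$h{\left(Y,A \right)} = \frac{26}{5}$
$h{\left(-17,12 \right)} - f = \frac{26}{5} - -46 = \frac{26}{5} + 46 = \frac{256}{5}$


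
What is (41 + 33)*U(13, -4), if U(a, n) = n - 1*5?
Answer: -666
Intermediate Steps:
U(a, n) = -5 + n (U(a, n) = n - 5 = -5 + n)
(41 + 33)*U(13, -4) = (41 + 33)*(-5 - 4) = 74*(-9) = -666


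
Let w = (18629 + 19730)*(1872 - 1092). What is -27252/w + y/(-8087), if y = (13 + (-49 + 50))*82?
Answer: -2880714157/20163600145 ≈ -0.14287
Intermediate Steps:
y = 1148 (y = (13 + 1)*82 = 14*82 = 1148)
w = 29920020 (w = 38359*780 = 29920020)
-27252/w + y/(-8087) = -27252/29920020 + 1148/(-8087) = -27252*1/29920020 + 1148*(-1/8087) = -2271/2493335 - 1148/8087 = -2880714157/20163600145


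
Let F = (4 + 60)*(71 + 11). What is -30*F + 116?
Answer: -157324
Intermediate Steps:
F = 5248 (F = 64*82 = 5248)
-30*F + 116 = -30*5248 + 116 = -157440 + 116 = -157324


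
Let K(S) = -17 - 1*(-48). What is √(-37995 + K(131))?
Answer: 2*I*√9491 ≈ 194.84*I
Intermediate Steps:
K(S) = 31 (K(S) = -17 + 48 = 31)
√(-37995 + K(131)) = √(-37995 + 31) = √(-37964) = 2*I*√9491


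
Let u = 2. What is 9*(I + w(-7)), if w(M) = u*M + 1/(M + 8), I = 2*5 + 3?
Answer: 0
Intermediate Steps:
I = 13 (I = 10 + 3 = 13)
w(M) = 1/(8 + M) + 2*M (w(M) = 2*M + 1/(M + 8) = 2*M + 1/(8 + M) = 1/(8 + M) + 2*M)
9*(I + w(-7)) = 9*(13 + (1 + 2*(-7)**2 + 16*(-7))/(8 - 7)) = 9*(13 + (1 + 2*49 - 112)/1) = 9*(13 + 1*(1 + 98 - 112)) = 9*(13 + 1*(-13)) = 9*(13 - 13) = 9*0 = 0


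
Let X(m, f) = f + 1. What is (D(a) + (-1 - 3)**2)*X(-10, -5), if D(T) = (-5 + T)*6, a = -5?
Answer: 176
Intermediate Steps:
X(m, f) = 1 + f
D(T) = -30 + 6*T
(D(a) + (-1 - 3)**2)*X(-10, -5) = ((-30 + 6*(-5)) + (-1 - 3)**2)*(1 - 5) = ((-30 - 30) + (-4)**2)*(-4) = (-60 + 16)*(-4) = -44*(-4) = 176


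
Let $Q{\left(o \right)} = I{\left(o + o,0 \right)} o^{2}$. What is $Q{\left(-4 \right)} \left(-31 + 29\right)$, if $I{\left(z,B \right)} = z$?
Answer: $256$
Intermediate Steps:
$Q{\left(o \right)} = 2 o^{3}$ ($Q{\left(o \right)} = \left(o + o\right) o^{2} = 2 o o^{2} = 2 o^{3}$)
$Q{\left(-4 \right)} \left(-31 + 29\right) = 2 \left(-4\right)^{3} \left(-31 + 29\right) = 2 \left(-64\right) \left(-2\right) = \left(-128\right) \left(-2\right) = 256$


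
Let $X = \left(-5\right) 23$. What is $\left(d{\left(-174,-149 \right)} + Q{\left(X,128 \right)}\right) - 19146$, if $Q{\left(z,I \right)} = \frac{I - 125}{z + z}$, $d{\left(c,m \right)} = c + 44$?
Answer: $- \frac{4433483}{230} \approx -19276.0$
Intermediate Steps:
$d{\left(c,m \right)} = 44 + c$
$X = -115$
$Q{\left(z,I \right)} = \frac{-125 + I}{2 z}$
$\left(d{\left(-174,-149 \right)} + Q{\left(X,128 \right)}\right) - 19146 = \left(\left(44 - 174\right) + \frac{-125 + 128}{2 \left(-115\right)}\right) - 19146 = \left(-130 + \frac{1}{2} \left(- \frac{1}{115}\right) 3\right) - 19146 = \left(-130 - \frac{3}{230}\right) - 19146 = - \frac{29903}{230} - 19146 = - \frac{4433483}{230}$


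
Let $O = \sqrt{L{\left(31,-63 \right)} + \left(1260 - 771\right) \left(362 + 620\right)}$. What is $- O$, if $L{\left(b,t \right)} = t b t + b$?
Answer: $- 2 \sqrt{150817} \approx -776.7$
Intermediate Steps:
$L{\left(b,t \right)} = b + b t^{2}$ ($L{\left(b,t \right)} = b t t + b = b t^{2} + b = b + b t^{2}$)
$O = 2 \sqrt{150817}$ ($O = \sqrt{31 \left(1 + \left(-63\right)^{2}\right) + \left(1260 - 771\right) \left(362 + 620\right)} = \sqrt{31 \left(1 + 3969\right) + 489 \cdot 982} = \sqrt{31 \cdot 3970 + 480198} = \sqrt{123070 + 480198} = \sqrt{603268} = 2 \sqrt{150817} \approx 776.7$)
$- O = - 2 \sqrt{150817}$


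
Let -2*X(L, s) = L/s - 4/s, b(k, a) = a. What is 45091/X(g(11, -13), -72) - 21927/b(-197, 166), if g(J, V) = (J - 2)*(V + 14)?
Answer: 1077745629/830 ≈ 1.2985e+6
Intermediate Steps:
g(J, V) = (-2 + J)*(14 + V)
X(L, s) = 2/s - L/(2*s) (X(L, s) = -(L/s - 4/s)/2 = -(-4/s + L/s)/2 = 2/s - L/(2*s))
45091/X(g(11, -13), -72) - 21927/b(-197, 166) = 45091/(((½)*(4 - (-28 - 2*(-13) + 14*11 + 11*(-13)))/(-72))) - 21927/166 = 45091/(((½)*(-1/72)*(4 - (-28 + 26 + 154 - 143)))) - 21927*1/166 = 45091/(((½)*(-1/72)*(4 - 1*9))) - 21927/166 = 45091/(((½)*(-1/72)*(4 - 9))) - 21927/166 = 45091/(((½)*(-1/72)*(-5))) - 21927/166 = 45091/(5/144) - 21927/166 = 45091*(144/5) - 21927/166 = 6493104/5 - 21927/166 = 1077745629/830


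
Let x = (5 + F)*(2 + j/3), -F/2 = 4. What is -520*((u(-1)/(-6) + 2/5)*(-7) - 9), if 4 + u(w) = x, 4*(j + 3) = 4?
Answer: 32968/3 ≈ 10989.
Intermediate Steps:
j = -2 (j = -3 + (¼)*4 = -3 + 1 = -2)
F = -8 (F = -2*4 = -8)
x = -4 (x = (5 - 8)*(2 - 2/3) = -3*(2 - 2*⅓) = -3*(2 - ⅔) = -3*4/3 = -4)
u(w) = -8 (u(w) = -4 - 4 = -8)
-520*((u(-1)/(-6) + 2/5)*(-7) - 9) = -520*((-8/(-6) + 2/5)*(-7) - 9) = -520*((-8*(-⅙) + 2*(⅕))*(-7) - 9) = -520*((4/3 + ⅖)*(-7) - 9) = -520*((26/15)*(-7) - 9) = -520*(-182/15 - 9) = -520*(-317/15) = 32968/3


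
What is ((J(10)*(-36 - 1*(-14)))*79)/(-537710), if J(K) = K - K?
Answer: 0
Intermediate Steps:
J(K) = 0
((J(10)*(-36 - 1*(-14)))*79)/(-537710) = ((0*(-36 - 1*(-14)))*79)/(-537710) = ((0*(-36 + 14))*79)*(-1/537710) = ((0*(-22))*79)*(-1/537710) = (0*79)*(-1/537710) = 0*(-1/537710) = 0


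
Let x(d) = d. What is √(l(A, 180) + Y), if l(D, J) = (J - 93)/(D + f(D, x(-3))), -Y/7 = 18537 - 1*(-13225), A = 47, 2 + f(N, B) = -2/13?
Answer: I*√75568221553/583 ≈ 471.52*I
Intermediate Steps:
f(N, B) = -28/13 (f(N, B) = -2 - 2/13 = -28/13)
Y = -222334 (Y = -7*(18537 - 1*(-13225)) = -7*(18537 + 13225) = -7*31762 = -222334)
l(D, J) = (-93 + J)/(-28/13 + D) (l(D, J) = (J - 93)/(D - 28/13) = (-93 + J)/(-28/13 + D))
√(l(A, 180) + Y) = √(13*(-93 + 180)/(-28 + 13*47) - 222334) = √(13*87/(-28 + 611) - 222334) = √(13*87/583 - 222334) = √(13*(1/583)*87 - 222334) = √(1131/583 - 222334) = √(-129619591/583) = I*√75568221553/583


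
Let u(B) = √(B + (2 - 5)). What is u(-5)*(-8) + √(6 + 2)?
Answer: √2*(2 - 16*I) ≈ 2.8284 - 22.627*I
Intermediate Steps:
u(B) = √(-3 + B) (u(B) = √(B - 3) = √(-3 + B))
u(-5)*(-8) + √(6 + 2) = √(-3 - 5)*(-8) + √(6 + 2) = √(-8)*(-8) + √8 = (2*I*√2)*(-8) + 2*√2 = -16*I*√2 + 2*√2 = 2*√2 - 16*I*√2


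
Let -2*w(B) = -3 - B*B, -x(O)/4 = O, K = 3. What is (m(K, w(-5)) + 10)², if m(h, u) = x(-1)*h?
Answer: 484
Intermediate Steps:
x(O) = -4*O
w(B) = 3/2 + B²/2 (w(B) = -(-3 - B*B)/2 = -(-3 - B²)/2 = 3/2 + B²/2)
m(h, u) = 4*h (m(h, u) = (-4*(-1))*h = 4*h)
(m(K, w(-5)) + 10)² = (4*3 + 10)² = (12 + 10)² = 22² = 484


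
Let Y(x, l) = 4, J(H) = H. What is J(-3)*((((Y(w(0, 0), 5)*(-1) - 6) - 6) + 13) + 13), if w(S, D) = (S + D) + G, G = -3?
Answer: -30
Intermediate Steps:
w(S, D) = -3 + D + S (w(S, D) = (S + D) - 3 = (D + S) - 3 = -3 + D + S)
J(-3)*((((Y(w(0, 0), 5)*(-1) - 6) - 6) + 13) + 13) = -3*((((4*(-1) - 6) - 6) + 13) + 13) = -3*((((-4 - 6) - 6) + 13) + 13) = -3*(((-10 - 6) + 13) + 13) = -3*((-16 + 13) + 13) = -3*(-3 + 13) = -3*10 = -30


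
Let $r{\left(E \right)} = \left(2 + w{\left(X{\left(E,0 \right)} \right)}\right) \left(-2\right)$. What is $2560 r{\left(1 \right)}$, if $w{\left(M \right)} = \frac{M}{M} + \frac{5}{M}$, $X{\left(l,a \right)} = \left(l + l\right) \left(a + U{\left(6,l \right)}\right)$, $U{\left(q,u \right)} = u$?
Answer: $-28160$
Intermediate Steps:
$X{\left(l,a \right)} = 2 l \left(a + l\right)$ ($X{\left(l,a \right)} = \left(l + l\right) \left(a + l\right) = 2 l \left(a + l\right)$)
$w{\left(M \right)} = 1 + \frac{5}{M}$
$r{\left(E \right)} = -4 - \frac{5 + 2 E^{2}}{E^{2}}$ ($r{\left(E \right)} = \left(2 + \frac{5 + 2 E \left(0 + E\right)}{2 E \left(0 + E\right)}\right) \left(-2\right) = \left(2 + \frac{5 + 2 E E}{2 E E}\right) \left(-2\right) = \left(2 + \frac{5 + 2 E^{2}}{2 E^{2}}\right) \left(-2\right) = -4 - \frac{5 + 2 E^{2}}{E^{2}}$)
$2560 r{\left(1 \right)} = 2560 \left(-6 - 5 \cdot 1^{-2}\right) = 2560 \left(-6 - 5\right) = 2560 \left(-11\right) = -28160$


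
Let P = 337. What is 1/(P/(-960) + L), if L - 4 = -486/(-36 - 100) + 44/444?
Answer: 201280/1473689 ≈ 0.13658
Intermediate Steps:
L = 57913/7548 (L = 4 + (-486/(-36 - 100) + 44/444) = 4 + (-486/(-136) + 44*(1/444)) = 4 + (-486*(-1/136) + 11/111) = 4 + (243/68 + 11/111) = 4 + 27721/7548 = 57913/7548 ≈ 7.6726)
1/(P/(-960) + L) = 1/(337/(-960) + 57913/7548) = 1/(337*(-1/960) + 57913/7548) = 1/(-337/960 + 57913/7548) = 1/(1473689/201280) = 201280/1473689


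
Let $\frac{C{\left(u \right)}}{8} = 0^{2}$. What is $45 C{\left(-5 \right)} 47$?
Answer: $0$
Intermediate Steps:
$C{\left(u \right)} = 0$ ($C{\left(u \right)} = 8 \cdot 0^{2} = 8 \cdot 0 = 0$)
$45 C{\left(-5 \right)} 47 = 45 \cdot 0 \cdot 47 = 0 \cdot 47 = 0$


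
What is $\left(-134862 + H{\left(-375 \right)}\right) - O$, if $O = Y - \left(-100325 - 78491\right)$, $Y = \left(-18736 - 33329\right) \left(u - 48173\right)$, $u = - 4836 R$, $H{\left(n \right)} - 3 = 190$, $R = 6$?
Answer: $-4019158770$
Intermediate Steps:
$H{\left(n \right)} = 193$ ($H{\left(n \right)} = 3 + 190 = 193$)
$u = -29016$ ($u = \left(-4836\right) 6 = -29016$)
$Y = 4018845285$ ($Y = \left(-18736 - 33329\right) \left(-29016 - 48173\right) = \left(-52065\right) \left(-77189\right) = 4018845285$)
$O = 4019024101$ ($O = 4018845285 - \left(-100325 - 78491\right) = 4018845285 - -178816 = 4018845285 + 178816 = 4019024101$)
$\left(-134862 + H{\left(-375 \right)}\right) - O = \left(-134862 + 193\right) - 4019024101 = -134669 - 4019024101 = -4019158770$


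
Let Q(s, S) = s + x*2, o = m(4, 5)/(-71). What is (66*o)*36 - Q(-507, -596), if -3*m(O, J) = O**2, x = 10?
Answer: 47249/71 ≈ 665.48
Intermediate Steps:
m(O, J) = -O**2/3
o = 16/213 (o = -1/3*4**2/(-71) = -1/3*16*(-1/71) = -16/3*(-1/71) = 16/213 ≈ 0.075117)
Q(s, S) = 20 + s (Q(s, S) = s + 10*2 = s + 20 = 20 + s)
(66*o)*36 - Q(-507, -596) = (66*(16/213))*36 - (20 - 507) = (352/71)*36 - 1*(-487) = 12672/71 + 487 = 47249/71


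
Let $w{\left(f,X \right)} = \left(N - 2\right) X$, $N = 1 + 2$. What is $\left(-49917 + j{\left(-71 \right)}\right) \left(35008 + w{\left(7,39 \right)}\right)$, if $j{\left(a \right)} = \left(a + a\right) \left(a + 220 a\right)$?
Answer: $76339550635$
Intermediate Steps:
$N = 3$
$w{\left(f,X \right)} = X$ ($w{\left(f,X \right)} = \left(3 - 2\right) X = 1 X = X$)
$j{\left(a \right)} = 442 a^{2}$ ($j{\left(a \right)} = 2 a 221 a = 442 a^{2}$)
$\left(-49917 + j{\left(-71 \right)}\right) \left(35008 + w{\left(7,39 \right)}\right) = \left(-49917 + 442 \left(-71\right)^{2}\right) \left(35008 + 39\right) = \left(-49917 + 442 \cdot 5041\right) 35047 = \left(-49917 + 2228122\right) 35047 = 2178205 \cdot 35047 = 76339550635$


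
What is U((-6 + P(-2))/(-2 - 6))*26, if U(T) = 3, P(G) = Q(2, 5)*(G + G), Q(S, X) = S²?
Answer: 78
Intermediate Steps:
P(G) = 8*G (P(G) = 2²*(G + G) = 4*(2*G) = 8*G)
U((-6 + P(-2))/(-2 - 6))*26 = 3*26 = 78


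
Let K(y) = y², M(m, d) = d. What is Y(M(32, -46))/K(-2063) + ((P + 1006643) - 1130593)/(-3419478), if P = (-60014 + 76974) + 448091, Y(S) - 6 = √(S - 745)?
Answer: -1451694765001/14553192364182 + I*√791/4255969 ≈ -0.099751 + 6.6083e-6*I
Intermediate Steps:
Y(S) = 6 + √(-745 + S) (Y(S) = 6 + √(S - 745) = 6 + √(-745 + S))
P = 465051 (P = 16960 + 448091 = 465051)
Y(M(32, -46))/K(-2063) + ((P + 1006643) - 1130593)/(-3419478) = (6 + √(-745 - 46))/((-2063)²) + ((465051 + 1006643) - 1130593)/(-3419478) = (6 + √(-791))/4255969 + (1471694 - 1130593)*(-1/3419478) = (6 + I*√791)*(1/4255969) + 341101*(-1/3419478) = (6/4255969 + I*√791/4255969) - 341101/3419478 = -1451694765001/14553192364182 + I*√791/4255969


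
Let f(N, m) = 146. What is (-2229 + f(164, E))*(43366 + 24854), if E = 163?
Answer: -142102260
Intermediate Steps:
(-2229 + f(164, E))*(43366 + 24854) = (-2229 + 146)*(43366 + 24854) = -2083*68220 = -142102260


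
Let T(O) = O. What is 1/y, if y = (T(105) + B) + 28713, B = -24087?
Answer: 1/4731 ≈ 0.00021137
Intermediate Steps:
y = 4731 (y = (105 - 24087) + 28713 = -23982 + 28713 = 4731)
1/y = 1/4731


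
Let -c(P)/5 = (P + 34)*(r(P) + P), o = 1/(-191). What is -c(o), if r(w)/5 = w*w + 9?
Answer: 53289966435/6967871 ≈ 7648.0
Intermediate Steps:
o = -1/191 ≈ -0.0052356
r(w) = 45 + 5*w² (r(w) = 5*(w*w + 9) = 5*(w² + 9) = 5*(9 + w²) = 45 + 5*w²)
c(P) = -5*(34 + P)*(45 + P + 5*P²) (c(P) = -5*(P + 34)*((45 + 5*P²) + P) = -5*(34 + P)*(45 + P + 5*P²))
-c(o) = -(-7650 - 855*(-1/191)² - 395*(-1/191) - 25*(-1/191)³) = -(-7650 - 855*1/36481 + 395/191 - 25*(-1/6967871)) = -(-7650 - 855/36481 + 395/191 + 25/6967871) = -1*(-53289966435/6967871) = 53289966435/6967871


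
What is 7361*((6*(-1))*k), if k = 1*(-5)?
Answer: 220830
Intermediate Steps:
k = -5
7361*((6*(-1))*k) = 7361*((6*(-1))*(-5)) = 7361*(-6*(-5)) = 7361*30 = 220830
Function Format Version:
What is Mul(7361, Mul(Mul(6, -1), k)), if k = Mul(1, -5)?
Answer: 220830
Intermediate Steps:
k = -5
Mul(7361, Mul(Mul(6, -1), k)) = Mul(7361, Mul(Mul(6, -1), -5)) = Mul(7361, Mul(-6, -5)) = Mul(7361, 30) = 220830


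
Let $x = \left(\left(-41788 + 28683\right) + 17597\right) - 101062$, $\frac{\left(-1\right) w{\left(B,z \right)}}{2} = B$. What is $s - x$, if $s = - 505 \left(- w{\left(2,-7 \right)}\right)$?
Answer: $94550$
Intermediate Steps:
$w{\left(B,z \right)} = - 2 B$
$x = -96570$ ($x = \left(-13105 + 17597\right) - 101062 = 4492 - 101062 = -96570$)
$s = -2020$ ($s = - 505 \left(- \left(-2\right) 2\right) = - 505 \left(\left(-1\right) \left(-4\right)\right) = \left(-505\right) 4 = -2020$)
$s - x = -2020 - -96570 = -2020 + 96570 = 94550$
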